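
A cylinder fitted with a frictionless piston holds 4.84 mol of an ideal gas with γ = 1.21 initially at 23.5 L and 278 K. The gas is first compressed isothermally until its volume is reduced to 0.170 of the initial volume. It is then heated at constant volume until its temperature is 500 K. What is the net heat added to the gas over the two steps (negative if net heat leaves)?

P₁ = nRT₁/V₁ = 4.84×8.314×278/23.5 = 476 kPa.
Step 1 — Isothermal: T stays 278 K; PV = const ⇒ V₂ = 4.00 L, P₂ = 2800 kPa.
ΔU = 0 (ideal gas, T constant).
W = nRT ln(V₂/V₁) = 4.84×8.314×278×ln(0.170) = -19800 J.
Q = ΔU + W = -19800 J.
State after step 1: P = 2800 kPa, V = 4.00 L, T = 278 K.
Step 2 — Isochoric: V stays 4.00 L; P/T = const ⇒ T₂ = 500 K, P₂ = 5040 kPa.
W = 0 (no volume change).
ΔU = nCvΔT = 4.84×39.6×(500−278) = 42500 J.
Q = ΔU = 42500 J.
Net over both steps: W = -19800 J, Q = 22700 J, ΔU = 42500 J.

22700 J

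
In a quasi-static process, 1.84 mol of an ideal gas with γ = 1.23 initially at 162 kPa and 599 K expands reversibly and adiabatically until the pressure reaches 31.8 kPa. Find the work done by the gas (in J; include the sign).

V₁ = nRT₁/P₁ = 1.84×8.314×599/162 = 56.6 L.
Adiabatic: T₂/T₁ = (P₂/P₁)^((γ−1)/γ) ⇒ T₂ = 599×(0.196)^0.187 = 442 K; V₂ = 213 L.
ΔU = nCvΔT = 1.84×36.1×(442−599) = -10500 J.
Q = 0 for an adiabatic process, so W = −ΔU = 10500 J.

10500 J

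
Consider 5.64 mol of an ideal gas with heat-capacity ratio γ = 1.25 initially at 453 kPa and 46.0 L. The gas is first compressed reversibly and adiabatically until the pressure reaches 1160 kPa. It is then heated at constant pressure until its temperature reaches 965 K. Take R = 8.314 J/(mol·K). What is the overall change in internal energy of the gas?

T₁ = P₁V₁/(nR) = 453×46.0/(5.64×8.314) = 444 K.
Step 1 — Adiabatic: T₂/T₁ = (P₂/P₁)^((γ−1)/γ) ⇒ T₂ = 444×(2.56)^0.200 = 536 K; V₂ = 21.7 L.
ΔU = nCvΔT = 5.64×33.3×(536−444) = 17200 J.
Q = 0 for an adiabatic process, so W = −ΔU = -17200 J.
State after step 1: P = 1160 kPa, V = 21.7 L, T = 536 K.
Step 2 — Isobaric: P stays 1160 kPa; V/T = const ⇒ T₂ = 965 K, V₂ = 39.0 L.
W = PΔV = 1160×(39.0−21.7) kPa·L = 20100 J.
ΔU = nCvΔT = 5.64×33.3×(965−536) = 80400 J.
Q = ΔU + W = nCpΔT = 101000 J.
Net over both steps: W = 2850 J, Q = 101000 J, ΔU = 97600 J.

97600 J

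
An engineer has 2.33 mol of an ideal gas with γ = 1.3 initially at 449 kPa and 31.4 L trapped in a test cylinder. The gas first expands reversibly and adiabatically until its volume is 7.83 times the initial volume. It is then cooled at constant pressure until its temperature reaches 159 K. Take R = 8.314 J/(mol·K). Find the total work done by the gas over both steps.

17100 J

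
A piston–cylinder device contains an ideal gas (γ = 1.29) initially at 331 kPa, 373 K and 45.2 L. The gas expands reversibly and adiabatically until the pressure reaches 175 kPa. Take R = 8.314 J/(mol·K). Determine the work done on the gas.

n = P₁V₁/(RT₁) = 331×45.2/(8.314×373) = 4.82 mol.
Adiabatic: T₂/T₁ = (P₂/P₁)^((γ−1)/γ) ⇒ T₂ = 373×(0.529)^0.225 = 323 K; V₂ = 74.1 L.
ΔU = nCvΔT = 4.82×28.7×(323−373) = -6890 J.
Q = 0 for an adiabatic process, so W = −ΔU = 6890 J.
Work done on the gas = −W_by = -6890 J.

-6890 J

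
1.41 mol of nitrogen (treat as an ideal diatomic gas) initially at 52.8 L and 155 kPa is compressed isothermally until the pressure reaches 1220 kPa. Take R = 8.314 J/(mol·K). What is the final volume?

6.71 L

T₁ = P₁V₁/(nR) = 155×52.8/(1.41×8.314) = 698 K.
Isothermal: T stays 698 K; PV = const ⇒ V₂ = 6.71 L, P₂ = 1220 kPa.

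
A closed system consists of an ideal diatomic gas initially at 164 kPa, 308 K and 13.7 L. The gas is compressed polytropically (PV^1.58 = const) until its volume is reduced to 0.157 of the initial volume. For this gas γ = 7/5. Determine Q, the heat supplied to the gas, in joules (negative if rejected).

n = P₁V₁/(RT₁) = 164×13.7/(8.314×308) = 0.877 mol.
Polytropic n=1.58: T₂ = T₁(V₁/V₂)^(n−1) = 308×(6.37)^0.58 = 901 K; P₂ = P₁(V₁/V₂)^n = 3060 kPa.
W = (P₁V₁−P₂V₂)/(n−1) = (164×13.7−3060×2.15)/0.58 = -7460 J.
ΔU = nCvΔT = 0.877×20.8×(901−308) = 10800 J.
Q = ΔU + W = 3360 J.

3360 J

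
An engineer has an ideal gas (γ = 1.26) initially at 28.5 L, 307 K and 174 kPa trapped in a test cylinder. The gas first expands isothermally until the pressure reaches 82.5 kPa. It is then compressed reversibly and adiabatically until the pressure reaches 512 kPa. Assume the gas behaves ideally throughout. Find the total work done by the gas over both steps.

n = P₁V₁/(RT₁) = 174×28.5/(8.314×307) = 1.94 mol.
Step 1 — Isothermal: T stays 307 K; PV = const ⇒ V₂ = 60.1 L, P₂ = 82.5 kPa.
ΔU = 0 (ideal gas, T constant).
W = nRT ln(V₂/V₁) = 1.94×8.314×307×ln(2.11) = 3700 J.
Q = ΔU + W = 3700 J.
State after step 1: P = 82.5 kPa, V = 60.1 L, T = 307 K.
Step 2 — Adiabatic: T₂/T₁ = (P₂/P₁)^((γ−1)/γ) ⇒ T₂ = 307×(6.21)^0.206 = 447 K; V₂ = 14.1 L.
ΔU = nCvΔT = 1.94×32.0×(447−307) = 8730 J.
Q = 0 for an adiabatic process, so W = −ΔU = -8730 J.
Net over both steps: W = -5020 J, Q = 3700 J, ΔU = 8730 J.

-5020 J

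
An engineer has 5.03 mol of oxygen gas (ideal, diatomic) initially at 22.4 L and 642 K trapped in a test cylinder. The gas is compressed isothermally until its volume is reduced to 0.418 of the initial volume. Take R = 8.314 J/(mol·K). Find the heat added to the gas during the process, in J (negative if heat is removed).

-23400 J

P₁ = nRT₁/V₁ = 5.03×8.314×642/22.4 = 1200 kPa.
Isothermal: T stays 642 K; PV = const ⇒ V₂ = 9.36 L, P₂ = 2870 kPa.
ΔU = 0 (ideal gas, T constant).
W = nRT ln(V₂/V₁) = 5.03×8.314×642×ln(0.418) = -23400 J.
Q = ΔU + W = -23400 J.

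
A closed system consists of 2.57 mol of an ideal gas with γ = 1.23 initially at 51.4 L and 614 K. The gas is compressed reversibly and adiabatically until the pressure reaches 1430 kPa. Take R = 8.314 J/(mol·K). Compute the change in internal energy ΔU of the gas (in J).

21700 J

P₁ = nRT₁/V₁ = 2.57×8.314×614/51.4 = 255 kPa.
Adiabatic: T₂/T₁ = (P₂/P₁)^((γ−1)/γ) ⇒ T₂ = 614×(5.60)^0.187 = 847 K; V₂ = 12.7 L.
For an ideal gas ΔU = nCvΔT with Cv = R/(γ−1) = 36.1 J/(mol·K).
ΔU = 2.57×36.1×(847−614) = 21700 J.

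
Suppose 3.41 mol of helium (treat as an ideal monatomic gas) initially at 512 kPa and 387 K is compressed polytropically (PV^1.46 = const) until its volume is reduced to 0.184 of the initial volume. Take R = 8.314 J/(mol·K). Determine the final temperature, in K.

843 K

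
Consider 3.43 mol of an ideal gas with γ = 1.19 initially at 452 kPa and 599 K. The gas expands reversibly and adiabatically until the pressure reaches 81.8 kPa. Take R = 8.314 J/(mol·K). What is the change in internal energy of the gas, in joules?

-21500 J

V₁ = nRT₁/P₁ = 3.43×8.314×599/452 = 37.8 L.
Adiabatic: T₂/T₁ = (P₂/P₁)^((γ−1)/γ) ⇒ T₂ = 599×(0.181)^0.160 = 456 K; V₂ = 159 L.
For an ideal gas ΔU = nCvΔT with Cv = R/(γ−1) = 43.8 J/(mol·K).
ΔU = 3.43×43.8×(456−599) = -21500 J.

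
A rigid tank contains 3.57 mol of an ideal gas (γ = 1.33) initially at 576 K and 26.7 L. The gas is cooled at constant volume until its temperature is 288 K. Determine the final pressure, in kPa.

320 kPa

P₁ = nRT₁/V₁ = 3.57×8.314×576/26.7 = 640 kPa.
Isochoric: V stays 26.7 L; P/T = const ⇒ T₂ = 288 K, P₂ = 320 kPa.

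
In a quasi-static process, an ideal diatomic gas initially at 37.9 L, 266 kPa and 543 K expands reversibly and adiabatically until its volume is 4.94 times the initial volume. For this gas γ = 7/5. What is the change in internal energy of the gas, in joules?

-11900 J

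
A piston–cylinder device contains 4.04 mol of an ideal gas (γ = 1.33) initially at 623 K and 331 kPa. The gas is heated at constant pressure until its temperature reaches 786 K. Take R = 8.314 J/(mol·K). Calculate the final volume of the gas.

79.8 L

V₁ = nRT₁/P₁ = 4.04×8.314×623/331 = 63.2 L.
Isobaric: P stays 331 kPa; V/T = const ⇒ T₂ = 786 K, V₂ = 79.8 L.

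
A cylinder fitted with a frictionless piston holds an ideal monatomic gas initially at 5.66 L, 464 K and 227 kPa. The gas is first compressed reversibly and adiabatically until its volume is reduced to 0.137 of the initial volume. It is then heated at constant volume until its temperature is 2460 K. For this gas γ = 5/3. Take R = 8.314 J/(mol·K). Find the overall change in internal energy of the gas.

8290 J

n = P₁V₁/(RT₁) = 227×5.66/(8.314×464) = 0.333 mol.
Step 1 — Adiabatic: TV^(γ−1) = const ⇒ T₂ = 464×(7.30)^0.667 = 1750 K; PV^γ = const ⇒ P₂ = 6230 kPa.
ΔU = nCvΔT = 0.333×12.5×(1750−464) = 5320 J.
Q = 0 for an adiabatic process, so W = −ΔU = -5320 J.
State after step 1: P = 6230 kPa, V = 0.775 L, T = 1750 K.
Step 2 — Isochoric: V stays 0.775 L; P/T = const ⇒ T₂ = 2460 K, P₂ = 8780 kPa.
W = 0 (no volume change).
ΔU = nCvΔT = 0.333×12.5×(2460−1750) = 2970 J.
Q = ΔU = 2970 J.
Net over both steps: W = -5320 J, Q = 2970 J, ΔU = 8290 J.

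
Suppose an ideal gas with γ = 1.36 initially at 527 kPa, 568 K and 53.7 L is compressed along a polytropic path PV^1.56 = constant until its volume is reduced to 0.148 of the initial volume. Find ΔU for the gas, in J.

151000 J

n = P₁V₁/(RT₁) = 527×53.7/(8.314×568) = 5.99 mol.
Polytropic n=1.56: T₂ = T₁(V₁/V₂)^(n−1) = 568×(6.76)^0.56 = 1660 K; P₂ = P₁(V₁/V₂)^n = 10400 kPa.
For an ideal gas ΔU = nCvΔT with Cv = R/(γ−1) = 23.1 J/(mol·K).
ΔU = 5.99×23.1×(1660−568) = 151000 J.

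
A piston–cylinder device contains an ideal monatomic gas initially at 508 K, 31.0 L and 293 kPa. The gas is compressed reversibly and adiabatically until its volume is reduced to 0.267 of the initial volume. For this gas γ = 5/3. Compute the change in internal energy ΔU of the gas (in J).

19200 J

n = P₁V₁/(RT₁) = 293×31.0/(8.314×508) = 2.15 mol.
Adiabatic: TV^(γ−1) = const ⇒ T₂ = 508×(3.75)^0.667 = 1230 K; PV^γ = const ⇒ P₂ = 2650 kPa.
For an ideal gas ΔU = nCvΔT with Cv = (3/2)R = 12.5 J/(mol·K).
ΔU = 2.15×12.5×(1230−508) = 19200 J.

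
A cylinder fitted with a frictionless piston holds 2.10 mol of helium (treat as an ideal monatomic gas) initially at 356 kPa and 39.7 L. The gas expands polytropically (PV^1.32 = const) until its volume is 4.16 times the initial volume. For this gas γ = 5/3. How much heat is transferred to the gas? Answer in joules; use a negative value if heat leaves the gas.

8410 J

T₁ = P₁V₁/(nR) = 356×39.7/(2.10×8.314) = 809 K.
Polytropic n=1.32: T₂ = T₁(V₁/V₂)^(n−1) = 809×(0.240)^0.32 = 513 K; P₂ = P₁(V₁/V₂)^n = 54.2 kPa.
W = (P₁V₁−P₂V₂)/(n−1) = (356×39.7−54.2×165)/0.32 = 16200 J.
ΔU = nCvΔT = 2.10×12.5×(513−809) = -7770 J.
Q = ΔU + W = 8410 J.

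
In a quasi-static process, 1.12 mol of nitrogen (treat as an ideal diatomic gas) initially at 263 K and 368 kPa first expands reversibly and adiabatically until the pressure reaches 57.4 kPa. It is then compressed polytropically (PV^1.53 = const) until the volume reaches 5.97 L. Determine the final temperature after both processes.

331 K

V₁ = nRT₁/P₁ = 1.12×8.314×263/368 = 6.65 L.
Step 1 — Adiabatic: T₂/T₁ = (P₂/P₁)^((γ−1)/γ) ⇒ T₂ = 263×(0.156)^0.286 = 155 K; V₂ = 25.1 L.
ΔU = nCvΔT = 1.12×20.8×(155−263) = -2520 J.
Q = 0 for an adiabatic process, so W = −ΔU = 2520 J.
State after step 1: P = 57.4 kPa, V = 25.1 L, T = 155 K.
Step 2 — Polytropic n=1.53: T₂ = T₁(V₁/V₂)^(n−1) = 155×(4.20)^0.53 = 331 K; P₂ = P₁(V₁/V₂)^n = 516 kPa.
W = (P₁V₁−P₂V₂)/(n−1) = (57.4×25.1−516×5.97)/0.53 = -3100 J.
ΔU = nCvΔT = 1.12×20.8×(331−155) = 4110 J.
Q = ΔU + W = 1010 J.
Net over both steps: W = -577 J, Q = 1010 J, ΔU = 1580 J.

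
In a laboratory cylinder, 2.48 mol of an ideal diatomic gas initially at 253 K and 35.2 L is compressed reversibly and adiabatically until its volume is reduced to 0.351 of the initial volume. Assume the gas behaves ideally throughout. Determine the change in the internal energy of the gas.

6780 J

P₁ = nRT₁/V₁ = 2.48×8.314×253/35.2 = 148 kPa.
Adiabatic: TV^(γ−1) = const ⇒ T₂ = 253×(2.85)^0.400 = 385 K; PV^γ = const ⇒ P₂ = 642 kPa.
For an ideal gas ΔU = nCvΔT with Cv = (5/2)R = 20.8 J/(mol·K).
ΔU = 2.48×20.8×(385−253) = 6780 J.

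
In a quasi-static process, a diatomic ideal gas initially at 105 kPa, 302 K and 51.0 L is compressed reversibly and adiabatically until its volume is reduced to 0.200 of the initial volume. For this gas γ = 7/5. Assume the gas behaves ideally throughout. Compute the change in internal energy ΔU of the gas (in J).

n = P₁V₁/(RT₁) = 105×51.0/(8.314×302) = 2.13 mol.
Adiabatic: TV^(γ−1) = const ⇒ T₂ = 302×(5.00)^0.400 = 575 K; PV^γ = const ⇒ P₂ = 999 kPa.
For an ideal gas ΔU = nCvΔT with Cv = (5/2)R = 20.8 J/(mol·K).
ΔU = 2.13×20.8×(575−302) = 12100 J.

12100 J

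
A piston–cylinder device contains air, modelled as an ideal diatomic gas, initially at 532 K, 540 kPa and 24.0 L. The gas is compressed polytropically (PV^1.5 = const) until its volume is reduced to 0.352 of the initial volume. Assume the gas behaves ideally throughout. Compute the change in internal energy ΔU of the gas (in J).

n = P₁V₁/(RT₁) = 540×24.0/(8.314×532) = 2.93 mol.
Polytropic n=1.5: T₂ = T₁(V₁/V₂)^(n−1) = 532×(2.84)^0.50 = 897 K; P₂ = P₁(V₁/V₂)^n = 2590 kPa.
For an ideal gas ΔU = nCvΔT with Cv = (5/2)R = 20.8 J/(mol·K).
ΔU = 2.93×20.8×(897−532) = 22200 J.

22200 J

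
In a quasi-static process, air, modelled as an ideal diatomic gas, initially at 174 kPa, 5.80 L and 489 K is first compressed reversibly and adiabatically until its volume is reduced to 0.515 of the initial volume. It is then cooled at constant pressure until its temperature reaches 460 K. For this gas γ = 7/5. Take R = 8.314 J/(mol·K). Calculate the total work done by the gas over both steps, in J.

n = P₁V₁/(RT₁) = 174×5.80/(8.314×489) = 0.248 mol.
Step 1 — Adiabatic: TV^(γ−1) = const ⇒ T₂ = 489×(1.94)^0.400 = 638 K; PV^γ = const ⇒ P₂ = 441 kPa.
ΔU = nCvΔT = 0.248×20.8×(638−489) = 767 J.
Q = 0 for an adiabatic process, so W = −ΔU = -767 J.
State after step 1: P = 441 kPa, V = 2.99 L, T = 638 K.
Step 2 — Isobaric: P stays 441 kPa; V/T = const ⇒ T₂ = 460 K, V₂ = 2.15 L.
W = PΔV = 441×(2.15−2.99) kPa·L = -367 J.
ΔU = nCvΔT = 0.248×20.8×(460−638) = -917 J.
Q = ΔU + W = nCpΔT = -1280 J.
Net over both steps: W = -1130 J, Q = -1280 J, ΔU = -150 J.

-1130 J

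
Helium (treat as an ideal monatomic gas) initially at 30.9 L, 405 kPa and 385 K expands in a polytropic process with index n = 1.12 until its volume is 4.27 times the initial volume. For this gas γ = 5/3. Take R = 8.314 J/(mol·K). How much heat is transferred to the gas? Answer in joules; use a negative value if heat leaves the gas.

13700 J

n = P₁V₁/(RT₁) = 405×30.9/(8.314×385) = 3.91 mol.
Polytropic n=1.12: T₂ = T₁(V₁/V₂)^(n−1) = 385×(0.234)^0.12 = 323 K; P₂ = P₁(V₁/V₂)^n = 79.7 kPa.
W = (P₁V₁−P₂V₂)/(n−1) = (405×30.9−79.7×132)/0.12 = 16700 J.
ΔU = nCvΔT = 3.91×12.5×(323−385) = -3000 J.
Q = ΔU + W = 13700 J.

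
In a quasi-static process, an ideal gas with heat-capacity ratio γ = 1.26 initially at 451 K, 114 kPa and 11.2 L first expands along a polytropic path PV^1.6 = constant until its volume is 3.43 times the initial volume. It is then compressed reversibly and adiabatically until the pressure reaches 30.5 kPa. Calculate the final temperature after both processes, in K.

246 K

n = P₁V₁/(RT₁) = 114×11.2/(8.314×451) = 0.341 mol.
Step 1 — Polytropic n=1.6: T₂ = T₁(V₁/V₂)^(n−1) = 451×(0.292)^0.60 = 215 K; P₂ = P₁(V₁/V₂)^n = 15.9 kPa.
W = (P₁V₁−P₂V₂)/(n−1) = (114×11.2−15.9×38.4)/0.60 = 1110 J.
ΔU = nCvΔT = 0.341×32.0×(215−451) = -2570 J.
Q = ΔU + W = -1450 J.
State after step 1: P = 15.9 kPa, V = 38.4 L, T = 215 K.
Step 2 — Adiabatic: T₂/T₁ = (P₂/P₁)^((γ−1)/γ) ⇒ T₂ = 215×(1.92)^0.206 = 246 K; V₂ = 22.9 L.
ΔU = nCvΔT = 0.341×32.0×(246−215) = 338 J.
Q = 0 for an adiabatic process, so W = −ΔU = -338 J.
Net over both steps: W = 774 J, Q = -1450 J, ΔU = -2230 J.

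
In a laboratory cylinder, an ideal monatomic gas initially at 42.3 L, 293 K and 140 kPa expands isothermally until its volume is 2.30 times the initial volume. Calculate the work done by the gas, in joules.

n = P₁V₁/(RT₁) = 140×42.3/(8.314×293) = 2.43 mol.
Isothermal: T stays 293 K; PV = const ⇒ V₂ = 97.3 L, P₂ = 60.9 kPa.
W = nRT ln(V₂/V₁) = 2.43×8.314×293×ln(2.30) = 4930 J.

4930 J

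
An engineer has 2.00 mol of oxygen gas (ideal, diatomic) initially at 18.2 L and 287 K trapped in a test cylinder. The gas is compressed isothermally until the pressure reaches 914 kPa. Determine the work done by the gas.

-5960 J

P₁ = nRT₁/V₁ = 2.00×8.314×287/18.2 = 262 kPa.
Isothermal: T stays 287 K; PV = const ⇒ V₂ = 5.22 L, P₂ = 914 kPa.
W = nRT ln(V₂/V₁) = 2.00×8.314×287×ln(0.287) = -5960 J.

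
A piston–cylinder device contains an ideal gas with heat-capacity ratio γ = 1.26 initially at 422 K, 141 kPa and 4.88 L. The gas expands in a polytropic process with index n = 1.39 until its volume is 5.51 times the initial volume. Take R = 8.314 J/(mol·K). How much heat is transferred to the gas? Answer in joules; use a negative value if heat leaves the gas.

n = P₁V₁/(RT₁) = 141×4.88/(8.314×422) = 0.196 mol.
Polytropic n=1.39: T₂ = T₁(V₁/V₂)^(n−1) = 422×(0.181)^0.39 = 217 K; P₂ = P₁(V₁/V₂)^n = 13.2 kPa.
W = (P₁V₁−P₂V₂)/(n−1) = (141×4.88−13.2×26.9)/0.39 = 857 J.
ΔU = nCvΔT = 0.196×32.0×(217−422) = -1290 J.
Q = ΔU + W = -429 J.

-429 J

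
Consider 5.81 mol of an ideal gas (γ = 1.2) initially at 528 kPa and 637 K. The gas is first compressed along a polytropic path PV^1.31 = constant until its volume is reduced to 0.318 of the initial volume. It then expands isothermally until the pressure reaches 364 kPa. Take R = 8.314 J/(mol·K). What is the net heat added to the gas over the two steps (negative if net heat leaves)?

V₁ = nRT₁/P₁ = 5.81×8.314×637/528 = 58.3 L.
Step 1 — Polytropic n=1.31: T₂ = T₁(V₁/V₂)^(n−1) = 637×(3.14)^0.31 = 909 K; P₂ = P₁(V₁/V₂)^n = 2370 kPa.
W = (P₁V₁−P₂V₂)/(n−1) = (528×58.3−2370×18.5)/0.31 = -42300 J.
ΔU = nCvΔT = 5.81×41.6×(909−637) = 65600 J.
Q = ΔU + W = 23300 J.
State after step 1: P = 2370 kPa, V = 18.5 L, T = 909 K.
Step 2 — Isothermal: T stays 909 K; PV = const ⇒ V₂ = 121 L, P₂ = 364 kPa.
ΔU = 0 (ideal gas, T constant).
W = nRT ln(V₂/V₁) = 5.81×8.314×909×ln(6.51) = 82200 J.
Q = ΔU + W = 82200 J.
Net over both steps: W = 39900 J, Q = 105000 J, ΔU = 65600 J.

105000 J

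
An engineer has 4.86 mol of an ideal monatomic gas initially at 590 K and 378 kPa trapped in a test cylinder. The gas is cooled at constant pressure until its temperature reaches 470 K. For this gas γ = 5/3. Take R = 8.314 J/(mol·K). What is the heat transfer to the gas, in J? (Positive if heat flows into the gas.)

V₁ = nRT₁/P₁ = 4.86×8.314×590/378 = 63.1 L.
Isobaric: P stays 378 kPa; V/T = const ⇒ T₂ = 470 K, V₂ = 50.2 L.
W = PΔV = 378×(50.2−63.1) kPa·L = -4850 J.
ΔU = nCvΔT = 4.86×12.5×(470−590) = -7270 J.
Q = ΔU + W = nCpΔT = -12100 J.

-12100 J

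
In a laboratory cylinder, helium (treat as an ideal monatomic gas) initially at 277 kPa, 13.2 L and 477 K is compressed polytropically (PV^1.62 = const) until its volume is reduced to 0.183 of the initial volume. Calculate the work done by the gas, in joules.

-11000 J

n = P₁V₁/(RT₁) = 277×13.2/(8.314×477) = 0.922 mol.
Polytropic n=1.62: T₂ = T₁(V₁/V₂)^(n−1) = 477×(5.46)^0.62 = 1370 K; P₂ = P₁(V₁/V₂)^n = 4340 kPa.
W = (P₁V₁−P₂V₂)/(n−1) = (277×13.2−4340×2.42)/0.62 = -11000 J.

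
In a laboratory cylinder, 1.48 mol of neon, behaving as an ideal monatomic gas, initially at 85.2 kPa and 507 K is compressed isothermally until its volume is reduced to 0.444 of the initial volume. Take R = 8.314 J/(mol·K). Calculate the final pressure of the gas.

V₁ = nRT₁/P₁ = 1.48×8.314×507/85.2 = 73.2 L.
Isothermal: T stays 507 K; PV = const ⇒ V₂ = 32.5 L, P₂ = 192 kPa.

192 kPa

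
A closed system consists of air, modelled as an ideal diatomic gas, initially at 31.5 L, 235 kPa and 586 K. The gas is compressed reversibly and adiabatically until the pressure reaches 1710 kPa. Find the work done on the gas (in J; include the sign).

n = P₁V₁/(RT₁) = 235×31.5/(8.314×586) = 1.52 mol.
Adiabatic: T₂/T₁ = (P₂/P₁)^((γ−1)/γ) ⇒ T₂ = 586×(7.28)^0.286 = 1030 K; V₂ = 7.63 L.
ΔU = nCvΔT = 1.52×20.8×(1030−586) = 14100 J.
Q = 0 for an adiabatic process, so W = −ΔU = -14100 J.
Work done on the gas = −W_by = 14100 J.

14100 J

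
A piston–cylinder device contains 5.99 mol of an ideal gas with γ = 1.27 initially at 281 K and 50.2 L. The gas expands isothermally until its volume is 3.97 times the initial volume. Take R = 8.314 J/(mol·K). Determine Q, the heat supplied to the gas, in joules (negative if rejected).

P₁ = nRT₁/V₁ = 5.99×8.314×281/50.2 = 279 kPa.
Isothermal: T stays 281 K; PV = const ⇒ V₂ = 199 L, P₂ = 70.2 kPa.
ΔU = 0 (ideal gas, T constant).
W = nRT ln(V₂/V₁) = 5.99×8.314×281×ln(3.97) = 19300 J.
Q = ΔU + W = 19300 J.

19300 J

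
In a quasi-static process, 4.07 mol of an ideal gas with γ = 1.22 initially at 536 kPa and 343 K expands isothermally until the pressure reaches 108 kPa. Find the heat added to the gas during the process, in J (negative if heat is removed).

18600 J

V₁ = nRT₁/P₁ = 4.07×8.314×343/536 = 21.7 L.
Isothermal: T stays 343 K; PV = const ⇒ V₂ = 107 L, P₂ = 108 kPa.
ΔU = 0 (ideal gas, T constant).
W = nRT ln(V₂/V₁) = 4.07×8.314×343×ln(4.96) = 18600 J.
Q = ΔU + W = 18600 J.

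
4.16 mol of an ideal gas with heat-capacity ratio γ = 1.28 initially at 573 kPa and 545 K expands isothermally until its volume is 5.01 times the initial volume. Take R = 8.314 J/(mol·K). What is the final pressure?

114 kPa

V₁ = nRT₁/P₁ = 4.16×8.314×545/573 = 32.9 L.
Isothermal: T stays 545 K; PV = const ⇒ V₂ = 165 L, P₂ = 114 kPa.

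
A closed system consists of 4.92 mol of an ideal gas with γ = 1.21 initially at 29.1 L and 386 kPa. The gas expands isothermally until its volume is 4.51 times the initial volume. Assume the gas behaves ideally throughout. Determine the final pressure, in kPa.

T₁ = P₁V₁/(nR) = 386×29.1/(4.92×8.314) = 275 K.
Isothermal: T stays 275 K; PV = const ⇒ V₂ = 131 L, P₂ = 85.6 kPa.

85.6 kPa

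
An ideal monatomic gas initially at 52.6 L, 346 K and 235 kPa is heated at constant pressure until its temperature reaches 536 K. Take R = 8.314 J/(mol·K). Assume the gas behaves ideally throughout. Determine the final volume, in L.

Isobaric: P stays 235 kPa; V/T = const ⇒ T₂ = 536 K, V₂ = 81.5 L.

81.5 L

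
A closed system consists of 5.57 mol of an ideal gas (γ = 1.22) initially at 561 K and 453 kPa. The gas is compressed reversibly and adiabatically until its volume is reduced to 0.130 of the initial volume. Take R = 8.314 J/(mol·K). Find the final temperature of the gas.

V₁ = nRT₁/P₁ = 5.57×8.314×561/453 = 57.3 L.
Adiabatic: TV^(γ−1) = const ⇒ T₂ = 561×(7.69)^0.220 = 879 K; PV^γ = const ⇒ P₂ = 5460 kPa.

879 K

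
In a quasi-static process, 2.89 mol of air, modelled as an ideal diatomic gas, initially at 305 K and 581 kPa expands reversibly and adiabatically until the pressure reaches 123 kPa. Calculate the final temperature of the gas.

V₁ = nRT₁/P₁ = 2.89×8.314×305/581 = 12.6 L.
Adiabatic: T₂/T₁ = (P₂/P₁)^((γ−1)/γ) ⇒ T₂ = 305×(0.212)^0.286 = 196 K; V₂ = 38.2 L.

196 K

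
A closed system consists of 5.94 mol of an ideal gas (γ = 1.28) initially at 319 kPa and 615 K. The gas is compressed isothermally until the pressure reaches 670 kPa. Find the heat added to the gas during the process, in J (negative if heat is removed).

V₁ = nRT₁/P₁ = 5.94×8.314×615/319 = 95.2 L.
Isothermal: T stays 615 K; PV = const ⇒ V₂ = 45.3 L, P₂ = 670 kPa.
ΔU = 0 (ideal gas, T constant).
W = nRT ln(V₂/V₁) = 5.94×8.314×615×ln(0.476) = -22500 J.
Q = ΔU + W = -22500 J.

-22500 J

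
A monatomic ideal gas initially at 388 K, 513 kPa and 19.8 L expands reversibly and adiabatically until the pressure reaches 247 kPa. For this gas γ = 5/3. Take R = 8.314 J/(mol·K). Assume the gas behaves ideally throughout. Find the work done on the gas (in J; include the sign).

-3860 J

n = P₁V₁/(RT₁) = 513×19.8/(8.314×388) = 3.15 mol.
Adiabatic: T₂/T₁ = (P₂/P₁)^((γ−1)/γ) ⇒ T₂ = 388×(0.481)^0.400 = 290 K; V₂ = 30.7 L.
ΔU = nCvΔT = 3.15×12.5×(290−388) = -3860 J.
Q = 0 for an adiabatic process, so W = −ΔU = 3860 J.
Work done on the gas = −W_by = -3860 J.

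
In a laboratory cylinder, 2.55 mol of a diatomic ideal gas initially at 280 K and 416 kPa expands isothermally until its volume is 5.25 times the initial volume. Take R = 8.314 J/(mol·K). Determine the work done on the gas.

-9840 J

V₁ = nRT₁/P₁ = 2.55×8.314×280/416 = 14.3 L.
Isothermal: T stays 280 K; PV = const ⇒ V₂ = 74.9 L, P₂ = 79.2 kPa.
W = nRT ln(V₂/V₁) = 2.55×8.314×280×ln(5.25) = 9840 J.
Work done on the gas = −W_by = -9840 J.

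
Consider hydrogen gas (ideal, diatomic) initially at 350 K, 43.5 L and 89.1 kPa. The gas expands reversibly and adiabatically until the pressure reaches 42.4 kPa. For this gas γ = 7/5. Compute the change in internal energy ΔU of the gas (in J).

n = P₁V₁/(RT₁) = 89.1×43.5/(8.314×350) = 1.33 mol.
Adiabatic: T₂/T₁ = (P₂/P₁)^((γ−1)/γ) ⇒ T₂ = 350×(0.476)^0.286 = 283 K; V₂ = 73.9 L.
For an ideal gas ΔU = nCvΔT with Cv = (5/2)R = 20.8 J/(mol·K).
ΔU = 1.33×20.8×(283−350) = -1850 J.

-1850 J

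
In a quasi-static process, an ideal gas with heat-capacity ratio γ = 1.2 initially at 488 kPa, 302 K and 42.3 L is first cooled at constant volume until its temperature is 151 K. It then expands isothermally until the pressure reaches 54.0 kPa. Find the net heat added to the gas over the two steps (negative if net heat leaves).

-36000 J

n = P₁V₁/(RT₁) = 488×42.3/(8.314×302) = 8.22 mol.
Step 1 — Isochoric: V stays 42.3 L; P/T = const ⇒ T₂ = 151 K, P₂ = 244 kPa.
W = 0 (no volume change).
ΔU = nCvΔT = 8.22×41.6×(151−302) = -51600 J.
Q = ΔU = -51600 J.
State after step 1: P = 244 kPa, V = 42.3 L, T = 151 K.
Step 2 — Isothermal: T stays 151 K; PV = const ⇒ V₂ = 191 L, P₂ = 54.0 kPa.
ΔU = 0 (ideal gas, T constant).
W = nRT ln(V₂/V₁) = 8.22×8.314×151×ln(4.52) = 15600 J.
Q = ΔU + W = 15600 J.
Net over both steps: W = 15600 J, Q = -36000 J, ΔU = -51600 J.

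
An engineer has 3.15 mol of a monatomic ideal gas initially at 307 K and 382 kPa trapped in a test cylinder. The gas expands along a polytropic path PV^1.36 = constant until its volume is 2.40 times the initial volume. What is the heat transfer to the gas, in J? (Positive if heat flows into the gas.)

V₁ = nRT₁/P₁ = 3.15×8.314×307/382 = 21.0 L.
Polytropic n=1.36: T₂ = T₁(V₁/V₂)^(n−1) = 307×(0.417)^0.36 = 224 K; P₂ = P₁(V₁/V₂)^n = 116 kPa.
W = (P₁V₁−P₂V₂)/(n−1) = (382×21.0−116×50.5)/0.36 = 6040 J.
ΔU = nCvΔT = 3.15×12.5×(224−307) = -3260 J.
Q = ΔU + W = 2780 J.

2780 J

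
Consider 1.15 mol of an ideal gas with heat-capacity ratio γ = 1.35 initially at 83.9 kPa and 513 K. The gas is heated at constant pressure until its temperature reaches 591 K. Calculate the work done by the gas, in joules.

V₁ = nRT₁/P₁ = 1.15×8.314×513/83.9 = 58.5 L.
Isobaric: P stays 83.9 kPa; V/T = const ⇒ T₂ = 591 K, V₂ = 67.3 L.
W = PΔV = 83.9×(67.3−58.5) kPa·L = 746 J.

746 J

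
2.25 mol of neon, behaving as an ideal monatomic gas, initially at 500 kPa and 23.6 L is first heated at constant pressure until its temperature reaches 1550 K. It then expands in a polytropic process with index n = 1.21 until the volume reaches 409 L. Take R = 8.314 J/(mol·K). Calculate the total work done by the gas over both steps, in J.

T₁ = P₁V₁/(nR) = 500×23.6/(2.25×8.314) = 631 K.
Step 1 — Isobaric: P stays 500 kPa; V/T = const ⇒ T₂ = 1550 K, V₂ = 58.0 L.
W = PΔV = 500×(58.0−23.6) kPa·L = 17200 J.
ΔU = nCvΔT = 2.25×12.5×(1550−631) = 25800 J.
Q = ΔU + W = nCpΔT = 43000 J.
State after step 1: P = 500 kPa, V = 58.0 L, T = 1550 K.
Step 2 — Polytropic n=1.21: T₂ = T₁(V₁/V₂)^(n−1) = 1550×(0.142)^0.21 = 1030 K; P₂ = P₁(V₁/V₂)^n = 47.0 kPa.
W = (P₁V₁−P₂V₂)/(n−1) = (500×58.0−47.0×409)/0.21 = 46500 J.
ΔU = nCvΔT = 2.25×12.5×(1030−1550) = -14600 J.
Q = ΔU + W = 31800 J.
Net over both steps: W = 63700 J, Q = 74800 J, ΔU = 11200 J.

63700 J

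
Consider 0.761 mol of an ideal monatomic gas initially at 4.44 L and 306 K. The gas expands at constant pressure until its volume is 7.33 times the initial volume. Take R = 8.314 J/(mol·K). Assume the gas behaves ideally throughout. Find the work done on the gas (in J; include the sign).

-12300 J

P₁ = nRT₁/V₁ = 0.761×8.314×306/4.44 = 436 kPa.
Isobaric: P stays 436 kPa; V/T = const ⇒ T₂ = 2240 K, V₂ = 32.5 L.
W = PΔV = 436×(32.5−4.44) kPa·L = 12300 J.
Work done on the gas = −W_by = -12300 J.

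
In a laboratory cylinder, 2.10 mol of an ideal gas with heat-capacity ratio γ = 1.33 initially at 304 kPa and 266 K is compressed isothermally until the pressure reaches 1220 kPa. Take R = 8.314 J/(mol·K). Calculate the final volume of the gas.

V₁ = nRT₁/P₁ = 2.10×8.314×266/304 = 15.3 L.
Isothermal: T stays 266 K; PV = const ⇒ V₂ = 3.81 L, P₂ = 1220 kPa.

3.81 L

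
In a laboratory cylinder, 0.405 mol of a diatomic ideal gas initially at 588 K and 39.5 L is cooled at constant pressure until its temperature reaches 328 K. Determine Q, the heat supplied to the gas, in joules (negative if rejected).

-3060 J

P₁ = nRT₁/V₁ = 0.405×8.314×588/39.5 = 50.1 kPa.
Isobaric: P stays 50.1 kPa; V/T = const ⇒ T₂ = 328 K, V₂ = 22.0 L.
W = PΔV = 50.1×(22.0−39.5) kPa·L = -875 J.
ΔU = nCvΔT = 0.405×20.8×(328−588) = -2190 J.
Q = ΔU + W = nCpΔT = -3060 J.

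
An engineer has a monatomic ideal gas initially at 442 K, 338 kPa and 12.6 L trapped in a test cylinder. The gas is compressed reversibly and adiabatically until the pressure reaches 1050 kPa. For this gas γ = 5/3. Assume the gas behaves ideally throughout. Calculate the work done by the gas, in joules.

-3660 J

n = P₁V₁/(RT₁) = 338×12.6/(8.314×442) = 1.16 mol.
Adiabatic: T₂/T₁ = (P₂/P₁)^((γ−1)/γ) ⇒ T₂ = 442×(3.11)^0.400 = 696 K; V₂ = 6.38 L.
ΔU = nCvΔT = 1.16×12.5×(696−442) = 3660 J.
Q = 0 for an adiabatic process, so W = −ΔU = -3660 J.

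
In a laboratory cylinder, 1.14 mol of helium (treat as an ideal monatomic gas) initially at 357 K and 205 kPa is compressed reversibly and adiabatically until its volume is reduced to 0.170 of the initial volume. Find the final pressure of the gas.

3930 kPa

V₁ = nRT₁/P₁ = 1.14×8.314×357/205 = 16.5 L.
Adiabatic: TV^(γ−1) = const ⇒ T₂ = 357×(5.88)^0.667 = 1160 K; PV^γ = const ⇒ P₂ = 3930 kPa.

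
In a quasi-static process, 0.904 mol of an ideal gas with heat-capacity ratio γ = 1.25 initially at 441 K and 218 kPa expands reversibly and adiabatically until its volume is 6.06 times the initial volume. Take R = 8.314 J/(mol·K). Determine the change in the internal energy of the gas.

V₁ = nRT₁/P₁ = 0.904×8.314×441/218 = 15.2 L.
Adiabatic: TV^(γ−1) = const ⇒ T₂ = 441×(0.165)^0.250 = 281 K; PV^γ = const ⇒ P₂ = 22.9 kPa.
For an ideal gas ΔU = nCvΔT with Cv = R/(γ−1) = 33.3 J/(mol·K).
ΔU = 0.904×33.3×(281−441) = -4810 J.

-4810 J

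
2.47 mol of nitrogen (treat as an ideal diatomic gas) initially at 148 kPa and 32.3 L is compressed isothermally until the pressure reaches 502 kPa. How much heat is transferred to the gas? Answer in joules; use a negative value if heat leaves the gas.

T₁ = P₁V₁/(nR) = 148×32.3/(2.47×8.314) = 233 K.
Isothermal: T stays 233 K; PV = const ⇒ V₂ = 9.52 L, P₂ = 502 kPa.
ΔU = 0 (ideal gas, T constant).
W = nRT ln(V₂/V₁) = 2.47×8.314×233×ln(0.295) = -5840 J.
Q = ΔU + W = -5840 J.

-5840 J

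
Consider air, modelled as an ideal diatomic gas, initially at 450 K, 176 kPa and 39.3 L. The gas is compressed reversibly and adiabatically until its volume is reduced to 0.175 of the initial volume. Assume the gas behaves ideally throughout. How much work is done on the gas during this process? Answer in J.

n = P₁V₁/(RT₁) = 176×39.3/(8.314×450) = 1.85 mol.
Adiabatic: TV^(γ−1) = const ⇒ T₂ = 450×(5.71)^0.400 = 904 K; PV^γ = const ⇒ P₂ = 2020 kPa.
ΔU = nCvΔT = 1.85×20.8×(904−450) = 17400 J.
Q = 0 for an adiabatic process, so W = −ΔU = -17400 J.
Work done on the gas = −W_by = 17400 J.

17400 J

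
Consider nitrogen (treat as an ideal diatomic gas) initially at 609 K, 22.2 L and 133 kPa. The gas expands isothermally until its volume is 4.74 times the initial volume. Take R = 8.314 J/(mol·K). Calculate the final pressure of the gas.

Isothermal: T stays 609 K; PV = const ⇒ V₂ = 105 L, P₂ = 28.1 kPa.

28.1 kPa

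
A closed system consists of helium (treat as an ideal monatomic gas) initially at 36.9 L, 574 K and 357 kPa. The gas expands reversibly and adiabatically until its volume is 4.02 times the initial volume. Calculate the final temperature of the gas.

227 K

Adiabatic: TV^(γ−1) = const ⇒ T₂ = 574×(0.249)^0.667 = 227 K; PV^γ = const ⇒ P₂ = 35.1 kPa.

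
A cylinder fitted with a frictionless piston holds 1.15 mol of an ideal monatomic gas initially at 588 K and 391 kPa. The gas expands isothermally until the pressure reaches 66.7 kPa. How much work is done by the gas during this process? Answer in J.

9940 J

V₁ = nRT₁/P₁ = 1.15×8.314×588/391 = 14.4 L.
Isothermal: T stays 588 K; PV = const ⇒ V₂ = 84.3 L, P₂ = 66.7 kPa.
W = nRT ln(V₂/V₁) = 1.15×8.314×588×ln(5.86) = 9940 J.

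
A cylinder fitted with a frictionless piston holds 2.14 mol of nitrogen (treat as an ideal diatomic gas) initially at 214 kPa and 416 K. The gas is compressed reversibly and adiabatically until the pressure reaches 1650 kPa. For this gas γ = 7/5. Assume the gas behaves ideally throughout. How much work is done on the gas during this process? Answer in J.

14700 J

V₁ = nRT₁/P₁ = 2.14×8.314×416/214 = 34.6 L.
Adiabatic: T₂/T₁ = (P₂/P₁)^((γ−1)/γ) ⇒ T₂ = 416×(7.71)^0.286 = 746 K; V₂ = 8.04 L.
ΔU = nCvΔT = 2.14×20.8×(746−416) = 14700 J.
Q = 0 for an adiabatic process, so W = −ΔU = -14700 J.
Work done on the gas = −W_by = 14700 J.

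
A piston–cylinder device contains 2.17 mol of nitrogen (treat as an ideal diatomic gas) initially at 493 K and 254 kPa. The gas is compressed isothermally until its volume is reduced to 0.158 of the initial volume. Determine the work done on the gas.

16400 J

V₁ = nRT₁/P₁ = 2.17×8.314×493/254 = 35.0 L.
Isothermal: T stays 493 K; PV = const ⇒ V₂ = 5.53 L, P₂ = 1610 kPa.
W = nRT ln(V₂/V₁) = 2.17×8.314×493×ln(0.158) = -16400 J.
Work done on the gas = −W_by = 16400 J.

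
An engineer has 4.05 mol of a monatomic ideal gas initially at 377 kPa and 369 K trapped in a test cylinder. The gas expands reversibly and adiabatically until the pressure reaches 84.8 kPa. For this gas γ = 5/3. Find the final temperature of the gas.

203 K

V₁ = nRT₁/P₁ = 4.05×8.314×369/377 = 33.0 L.
Adiabatic: T₂/T₁ = (P₂/P₁)^((γ−1)/γ) ⇒ T₂ = 369×(0.225)^0.400 = 203 K; V₂ = 80.7 L.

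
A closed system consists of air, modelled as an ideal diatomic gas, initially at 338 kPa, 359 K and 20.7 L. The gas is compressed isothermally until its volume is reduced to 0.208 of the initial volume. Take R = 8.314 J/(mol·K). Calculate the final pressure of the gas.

1620 kPa

Isothermal: T stays 359 K; PV = const ⇒ V₂ = 4.31 L, P₂ = 1620 kPa.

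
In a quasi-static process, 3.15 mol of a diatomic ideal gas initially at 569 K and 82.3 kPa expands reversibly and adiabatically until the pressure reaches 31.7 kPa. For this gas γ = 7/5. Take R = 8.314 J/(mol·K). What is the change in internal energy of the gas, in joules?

-8890 J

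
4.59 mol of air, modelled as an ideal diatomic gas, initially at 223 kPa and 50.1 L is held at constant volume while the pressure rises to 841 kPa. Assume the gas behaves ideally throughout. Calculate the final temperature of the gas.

T₁ = P₁V₁/(nR) = 223×50.1/(4.59×8.314) = 293 K.
Isochoric: V stays 50.1 L; P/T = const ⇒ T₂ = 1100 K, P₂ = 841 kPa.

1100 K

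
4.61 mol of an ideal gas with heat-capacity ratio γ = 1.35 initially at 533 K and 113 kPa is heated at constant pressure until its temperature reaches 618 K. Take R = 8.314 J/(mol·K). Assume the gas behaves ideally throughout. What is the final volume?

V₁ = nRT₁/P₁ = 4.61×8.314×533/113 = 181 L.
Isobaric: P stays 113 kPa; V/T = const ⇒ T₂ = 618 K, V₂ = 210 L.

210 L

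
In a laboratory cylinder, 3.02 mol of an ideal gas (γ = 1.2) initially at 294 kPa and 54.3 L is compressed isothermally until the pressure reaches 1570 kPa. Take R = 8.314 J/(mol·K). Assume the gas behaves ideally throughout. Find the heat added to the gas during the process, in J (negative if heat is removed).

-26700 J

T₁ = P₁V₁/(nR) = 294×54.3/(3.02×8.314) = 636 K.
Isothermal: T stays 636 K; PV = const ⇒ V₂ = 10.2 L, P₂ = 1570 kPa.
ΔU = 0 (ideal gas, T constant).
W = nRT ln(V₂/V₁) = 3.02×8.314×636×ln(0.187) = -26700 J.
Q = ΔU + W = -26700 J.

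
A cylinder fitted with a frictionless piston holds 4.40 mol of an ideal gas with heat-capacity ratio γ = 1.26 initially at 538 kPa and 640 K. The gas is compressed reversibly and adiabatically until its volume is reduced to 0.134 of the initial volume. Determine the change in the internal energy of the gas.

61800 J

V₁ = nRT₁/P₁ = 4.40×8.314×640/538 = 43.5 L.
Adiabatic: TV^(γ−1) = const ⇒ T₂ = 640×(7.46)^0.260 = 1080 K; PV^γ = const ⇒ P₂ = 6770 kPa.
For an ideal gas ΔU = nCvΔT with Cv = R/(γ−1) = 32.0 J/(mol·K).
ΔU = 4.40×32.0×(1080−640) = 61800 J.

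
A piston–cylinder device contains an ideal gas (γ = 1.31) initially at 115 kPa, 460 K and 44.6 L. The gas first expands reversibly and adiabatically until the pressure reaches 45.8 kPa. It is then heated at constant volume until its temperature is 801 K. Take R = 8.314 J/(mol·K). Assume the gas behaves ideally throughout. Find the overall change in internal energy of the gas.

12300 J

n = P₁V₁/(RT₁) = 115×44.6/(8.314×460) = 1.34 mol.
Step 1 — Adiabatic: T₂/T₁ = (P₂/P₁)^((γ−1)/γ) ⇒ T₂ = 460×(0.398)^0.237 = 370 K; V₂ = 90.1 L.
ΔU = nCvΔT = 1.34×26.8×(370−460) = -3240 J.
Q = 0 for an adiabatic process, so W = −ΔU = 3240 J.
State after step 1: P = 45.8 kPa, V = 90.1 L, T = 370 K.
Step 2 — Isochoric: V stays 90.1 L; P/T = const ⇒ T₂ = 801 K, P₂ = 99.2 kPa.
W = 0 (no volume change).
ΔU = nCvΔT = 1.34×26.8×(801−370) = 15500 J.
Q = ΔU = 15500 J.
Net over both steps: W = 3240 J, Q = 15500 J, ΔU = 12300 J.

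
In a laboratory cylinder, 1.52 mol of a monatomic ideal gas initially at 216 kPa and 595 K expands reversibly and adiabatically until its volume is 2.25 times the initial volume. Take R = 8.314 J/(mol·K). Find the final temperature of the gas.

347 K

V₁ = nRT₁/P₁ = 1.52×8.314×595/216 = 34.8 L.
Adiabatic: TV^(γ−1) = const ⇒ T₂ = 595×(0.444)^0.667 = 347 K; PV^γ = const ⇒ P₂ = 55.9 kPa.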